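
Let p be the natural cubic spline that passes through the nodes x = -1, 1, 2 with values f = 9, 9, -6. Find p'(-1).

Put M_i = p'' at the i-th knot. Here h = (2, 1) and Δ = (0, -15), so the interior equations h_(i-1)·M_(i-1) + 2(h_(i-1)+h_i)·M_i + h_i·M_(i+1) = 6(Δ_i − Δ_(i-1)) read
  2·M_0 + 6·M_1 + 1·M_2 = 6(Δ_1 - Δ_0) = -90
Natural end conditions: M_0 = M_2 = 0.
Forward elimination and back-substitution give M_0 = 0, M_1 = -15, M_2 = 0.
On [-1, 1], p'(x) = b_0 + 2c_0·(x + 1) + 3d_0·(x + 1)² with b_0 = Δ_0 - h_0(2M_0 + M_1)/6 = 5, c_0 = M_0/2 = 0, d_0 = (M_1 - M_0)/(6h_0) = -5/4. So p'(-1) = 5.

5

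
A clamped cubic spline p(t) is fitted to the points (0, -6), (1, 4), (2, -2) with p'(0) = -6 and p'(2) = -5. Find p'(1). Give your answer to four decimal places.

With M_i denoting the second derivative at x_i, h_i = 1, 1, and Δ_i = (y_(i+1) − y_i)/h_i = 10, -6:
  1·M_0 + 4·M_1 + 1·M_2 = 6(Δ_1 - Δ_0) = -96
Clamped end conditions give two more equations: 2h_0·M_0 + h_0·M_1 = 6(Δ_0 - p'(0)) = 96 and h_1·M_1 + 2h_1·M_2 = 6(p'(2) - Δ_1) = 6.
Solving: M_0 = 145/2, M_1 = -49, M_2 = 55/2.
On [1, 2], p'(t) = b_1 + 2c_1·(t - 1) + 3d_1·(t - 1)² with b_1 = Δ_1 - h_1(2M_1 + M_2)/6 = 23/4, c_1 = M_1/2 = -49/2, d_1 = (M_2 - M_1)/(6h_1) = 51/4. So p'(1) = 23/4.

5.7500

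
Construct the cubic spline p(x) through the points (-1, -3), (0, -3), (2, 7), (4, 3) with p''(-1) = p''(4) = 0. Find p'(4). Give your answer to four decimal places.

-4.3636

Write M_i for p''(x_i). With h_i = 1, 2, 2 and divided differences Δ_i = 0, 5, -2, the continuity of p' gives the tridiagonal system
  1·M_0 + 6·M_1 + 2·M_2 = 6(Δ_1 - Δ_0) = 30
  2·M_1 + 8·M_2 + 2·M_3 = 6(Δ_2 - Δ_1) = -42
Natural end conditions: M_0 = M_3 = 0.
Hence M_0 = 0, M_1 = 81/11, M_2 = -78/11, M_3 = 0.
On [2, 4], p'(x) = b_2 + 2c_2·(x - 2) + 3d_2·(x - 2)² with b_2 = Δ_2 - h_2(2M_2 + M_3)/6 = 30/11, c_2 = M_2/2 = -39/11, d_2 = (M_3 - M_2)/(6h_2) = 13/22. So p'(4) = -48/11.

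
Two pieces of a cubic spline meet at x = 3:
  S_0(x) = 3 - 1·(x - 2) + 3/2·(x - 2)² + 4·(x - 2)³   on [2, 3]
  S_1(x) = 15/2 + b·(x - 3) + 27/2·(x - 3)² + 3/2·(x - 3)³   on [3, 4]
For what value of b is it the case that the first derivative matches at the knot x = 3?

14

S_0'(x) = -1 + 3·(x - 2) + 12·(x - 2)², so S_0'(3) = 14. On the right, S_1'(3) = b, so b = 14.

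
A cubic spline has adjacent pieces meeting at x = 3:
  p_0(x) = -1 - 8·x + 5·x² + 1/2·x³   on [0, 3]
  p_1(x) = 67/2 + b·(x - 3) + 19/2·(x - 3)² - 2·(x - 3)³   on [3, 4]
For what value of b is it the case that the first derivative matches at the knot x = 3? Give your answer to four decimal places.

p_0'(x) = -8 + 10·x + 3/2·x², so p_0'(3) = 71/2. On the right, p_1'(3) = b, so b = 71/2.

35.5000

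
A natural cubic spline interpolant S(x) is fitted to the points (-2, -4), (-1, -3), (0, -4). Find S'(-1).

Put M_i = S'' at the i-th knot. Here h = (1, 1) and Δ = (1, -1), so the interior equations h_(i-1)·M_(i-1) + 2(h_(i-1)+h_i)·M_i + h_i·M_(i+1) = 6(Δ_i − Δ_(i-1)) read
  1·M_0 + 4·M_1 + 1·M_2 = 6(Δ_1 - Δ_0) = -12
Natural end conditions: M_0 = M_2 = 0.
Solving the tridiagonal system: M_0 = 0, M_1 = -3, M_2 = 0.
On [-1, 0], S'(x) = b_1 + 2c_1·(x + 1) + 3d_1·(x + 1)² with b_1 = Δ_1 - h_1(2M_1 + M_2)/6 = 0, c_1 = M_1/2 = -3/2, d_1 = (M_2 - M_1)/(6h_1) = 1/2. So S'(-1) = 0.

0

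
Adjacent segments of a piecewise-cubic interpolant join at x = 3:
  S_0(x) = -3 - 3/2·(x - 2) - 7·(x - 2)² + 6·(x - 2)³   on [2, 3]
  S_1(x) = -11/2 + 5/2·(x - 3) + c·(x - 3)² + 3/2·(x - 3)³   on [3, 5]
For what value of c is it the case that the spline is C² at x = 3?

11

S_0''(x) = -14 + 36·(x - 2), so S_0''(3) = 22. On the right, S_1''(3) = 2c, so c = 11.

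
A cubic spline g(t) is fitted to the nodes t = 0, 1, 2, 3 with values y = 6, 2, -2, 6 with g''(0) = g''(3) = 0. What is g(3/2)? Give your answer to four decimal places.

Let m_i = g''(x_i). Step sizes h_i = 1, 1, 1; slopes of the chords Δ_i = (y_(i+1) - y_i)/h_i = -4, -4, 8.
  1·m_0 + 4·m_1 + 1·m_2 = 6(Δ_1 - Δ_0) = 0
  1·m_1 + 4·m_2 + 1·m_3 = 6(Δ_2 - Δ_1) = 72
Natural end conditions: m_0 = m_3 = 0.
Solving the tridiagonal system: m_0 = 0, m_1 = -24/5, m_2 = 96/5, m_3 = 0.
On [1, 2], g(t) = 2 - 28/5·(t - 1) - 12/5·(t - 1)² + 4·(t - 1)³.
With (t - 1) = 1/2: g(3/2) = -9/10.

-0.9000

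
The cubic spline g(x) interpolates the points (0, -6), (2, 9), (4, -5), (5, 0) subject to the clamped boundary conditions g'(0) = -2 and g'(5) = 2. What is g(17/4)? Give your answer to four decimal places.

Put σ_i = g'' at the i-th knot. Here h = (2, 2, 1) and Δ = (15/2, -7, 5), so the interior equations h_(i-1)·σ_(i-1) + 2(h_(i-1)+h_i)·σ_i + h_i·σ_(i+1) = 6(Δ_i − Δ_(i-1)) read
  2·σ_0 + 8·σ_1 + 2·σ_2 = 6(Δ_1 - Δ_0) = -87
  2·σ_1 + 6·σ_2 + 1·σ_3 = 6(Δ_2 - Δ_1) = 72
Clamped end conditions give two more equations: 2h_0·σ_0 + h_0·σ_1 = 6(Δ_0 - g'(0)) = 57 and h_2·σ_2 + 2h_2·σ_3 = 6(g'(5) - Δ_2) = -18.
Forward elimination and back-substitution give σ_0 = 1187/46, σ_1 = -1063/46, σ_2 = 532/23, σ_3 = -473/23.
On [4, 5], g(x) = -5 + 33/46·(x - 4) + 266/23·(x - 4)² - 335/46·(x - 4)³.
With (x - 4) = 1/4: g(17/4) = -12399/2944.

-4.2116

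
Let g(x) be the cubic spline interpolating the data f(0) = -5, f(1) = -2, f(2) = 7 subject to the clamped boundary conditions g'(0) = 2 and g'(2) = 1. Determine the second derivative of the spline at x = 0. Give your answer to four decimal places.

-6.5000

Put m_i = g'' at the i-th knot. Here h = (1, 1) and Δ = (3, 9), so the interior equations h_(i-1)·m_(i-1) + 2(h_(i-1)+h_i)·m_i + h_i·m_(i+1) = 6(Δ_i − Δ_(i-1)) read
  1·m_0 + 4·m_1 + 1·m_2 = 6(Δ_1 - Δ_0) = 36
Clamped end conditions give two more equations: 2h_0·m_0 + h_0·m_1 = 6(Δ_0 - g'(0)) = 6 and h_1·m_1 + 2h_1·m_2 = 6(g'(2) - Δ_1) = -48.
Solving the tridiagonal system: m_0 = -13/2, m_1 = 19, m_2 = -67/2.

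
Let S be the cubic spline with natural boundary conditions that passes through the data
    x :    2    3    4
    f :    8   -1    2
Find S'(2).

-12

Put M_i = S'' at the i-th knot. Here h = (1, 1) and Δ = (-9, 3), so the interior equations h_(i-1)·M_(i-1) + 2(h_(i-1)+h_i)·M_i + h_i·M_(i+1) = 6(Δ_i − Δ_(i-1)) read
  1·M_0 + 4·M_1 + 1·M_2 = 6(Δ_1 - Δ_0) = 72
Natural end conditions: M_0 = M_2 = 0.
Forward elimination and back-substitution give M_0 = 0, M_1 = 18, M_2 = 0.
On [2, 3], S'(x) = b_0 + 2c_0·(x - 2) + 3d_0·(x - 2)² with b_0 = Δ_0 - h_0(2M_0 + M_1)/6 = -12, c_0 = M_0/2 = 0, d_0 = (M_1 - M_0)/(6h_0) = 3. So S'(2) = -12.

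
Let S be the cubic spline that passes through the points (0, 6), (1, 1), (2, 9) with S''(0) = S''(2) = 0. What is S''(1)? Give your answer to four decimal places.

Put M_i = S'' at the i-th knot. Here h = (1, 1) and Δ = (-5, 8), so the interior equations h_(i-1)·M_(i-1) + 2(h_(i-1)+h_i)·M_i + h_i·M_(i+1) = 6(Δ_i − Δ_(i-1)) read
  1·M_0 + 4·M_1 + 1·M_2 = 6(Δ_1 - Δ_0) = 78
Natural end conditions: M_0 = M_2 = 0.
Solving: M_0 = 0, M_1 = 39/2, M_2 = 0.

19.5000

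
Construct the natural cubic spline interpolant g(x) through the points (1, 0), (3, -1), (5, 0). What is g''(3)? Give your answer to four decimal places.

0.7500

Put m_i = g'' at the i-th knot. Here h = (2, 2) and Δ = (-1/2, 1/2), so the interior equations h_(i-1)·m_(i-1) + 2(h_(i-1)+h_i)·m_i + h_i·m_(i+1) = 6(Δ_i − Δ_(i-1)) read
  2·m_0 + 8·m_1 + 2·m_2 = 6(Δ_1 - Δ_0) = 6
Natural end conditions: m_0 = m_2 = 0.
Forward elimination and back-substitution give m_0 = 0, m_1 = 3/4, m_2 = 0.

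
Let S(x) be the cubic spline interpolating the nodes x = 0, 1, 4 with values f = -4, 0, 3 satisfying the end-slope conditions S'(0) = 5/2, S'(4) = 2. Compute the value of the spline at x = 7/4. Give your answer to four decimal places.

Let σ_i = S''(x_i). Step sizes h_i = 1, 3; slopes of the chords Δ_i = (y_(i+1) - y_i)/h_i = 4, 1.
  1·σ_0 + 8·σ_1 + 3·σ_2 = 6(Δ_1 - Δ_0) = -18
Clamped end conditions give two more equations: 2h_0·σ_0 + h_0·σ_1 = 6(Δ_0 - S'(0)) = 9 and h_1·σ_1 + 2h_1·σ_2 = 6(S'(4) - Δ_1) = 6.
Solving: σ_0 = 53/8, σ_1 = -17/4, σ_2 = 25/8.
On [1, 4], S(x) = 0 + 59/16·(x - 1) - 17/8·(x - 1)² + 59/144·(x - 1)³.
With (x - 1) = 3/4: S(7/4) = 1785/1024.

1.7432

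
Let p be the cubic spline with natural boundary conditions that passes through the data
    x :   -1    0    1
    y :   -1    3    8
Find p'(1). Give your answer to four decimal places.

5.2500

With M_i denoting the second derivative at x_i, h_i = 1, 1, and Δ_i = (y_(i+1) − y_i)/h_i = 4, 5:
  1·M_0 + 4·M_1 + 1·M_2 = 6(Δ_1 - Δ_0) = 6
Natural end conditions: M_0 = M_2 = 0.
Hence M_0 = 0, M_1 = 3/2, M_2 = 0.
On [0, 1], p'(x) = b_1 + 2c_1·x + 3d_1·x² with b_1 = Δ_1 - h_1(2M_1 + M_2)/6 = 9/2, c_1 = M_1/2 = 3/4, d_1 = (M_2 - M_1)/(6h_1) = -1/4. So p'(1) = 21/4.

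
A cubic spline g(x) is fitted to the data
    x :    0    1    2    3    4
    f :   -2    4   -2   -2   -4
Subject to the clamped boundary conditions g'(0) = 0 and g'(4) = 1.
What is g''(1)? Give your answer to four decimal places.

-31.3571

Write M_i for g''(x_i). With h_i = 1, 1, 1, 1 and divided differences Δ_i = 6, -6, 0, -2, the continuity of g' gives the tridiagonal system
  1·M_0 + 4·M_1 + 1·M_2 = 6(Δ_1 - Δ_0) = -72
  1·M_1 + 4·M_2 + 1·M_3 = 6(Δ_2 - Δ_1) = 36
  1·M_2 + 4·M_3 + 1·M_4 = 6(Δ_3 - Δ_2) = -12
Clamped end conditions give two more equations: 2h_0·M_0 + h_0·M_1 = 6(Δ_0 - g'(0)) = 36 and h_3·M_3 + 2h_3·M_4 = 6(g'(4) - Δ_3) = 18.
Solving the tridiagonal system: M_0 = 943/28, M_1 = -439/14, M_2 = 79/4, M_3 = -163/14, M_4 = 415/28.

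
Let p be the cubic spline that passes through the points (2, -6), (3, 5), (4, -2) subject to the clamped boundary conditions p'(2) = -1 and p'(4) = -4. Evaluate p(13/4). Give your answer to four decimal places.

With M_i denoting the second derivative at x_i, h_i = 1, 1, and Δ_i = (y_(i+1) − y_i)/h_i = 11, -7:
  1·M_0 + 4·M_1 + 1·M_2 = 6(Δ_1 - Δ_0) = -108
Clamped end conditions give two more equations: 2h_0·M_0 + h_0·M_1 = 6(Δ_0 - p'(2)) = 72 and h_1·M_1 + 2h_1·M_2 = 6(p'(4) - Δ_1) = 18.
Solving: M_0 = 123/2, M_1 = -51, M_2 = 69/2.
On [3, 4], p(t) = 5 + 17/4·(t - 3) - 51/2·(t - 3)² + 57/4·(t - 3)³.
With (t - 3) = 1/4: p(13/4) = 1201/256.

4.6914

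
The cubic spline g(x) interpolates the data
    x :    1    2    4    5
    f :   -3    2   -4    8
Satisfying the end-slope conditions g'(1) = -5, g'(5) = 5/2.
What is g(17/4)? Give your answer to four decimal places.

-0.9685

With σ_i denoting the second derivative at x_i, h_i = 1, 2, 1, and Δ_i = (y_(i+1) − y_i)/h_i = 5, -3, 12:
  1·σ_0 + 6·σ_1 + 2·σ_2 = 6(Δ_1 - Δ_0) = -48
  2·σ_1 + 6·σ_2 + 1·σ_3 = 6(Δ_2 - Δ_1) = 90
Clamped end conditions give two more equations: 2h_0·σ_0 + h_0·σ_1 = 6(Δ_0 - g'(1)) = 60 and h_2·σ_2 + 2h_2·σ_3 = 6(g'(5) - Δ_2) = -57.
Solving: σ_0 = 1494/35, σ_1 = -888/35, σ_2 = 1077/35, σ_3 = -1536/35.
On [4, 5], g(x) = -4 + 317/35·(x - 4) + 1077/70·(x - 4)² - 871/70·(x - 4)³.
With (x - 4) = 1/4: g(17/4) = -4339/4480.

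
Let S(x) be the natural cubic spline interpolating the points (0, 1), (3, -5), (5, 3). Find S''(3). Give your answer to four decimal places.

With M_i denoting the second derivative at x_i, h_i = 3, 2, and Δ_i = (y_(i+1) − y_i)/h_i = -2, 4:
  3·M_0 + 10·M_1 + 2·M_2 = 6(Δ_1 - Δ_0) = 36
Natural end conditions: M_0 = M_2 = 0.
Forward elimination and back-substitution give M_0 = 0, M_1 = 18/5, M_2 = 0.

3.6000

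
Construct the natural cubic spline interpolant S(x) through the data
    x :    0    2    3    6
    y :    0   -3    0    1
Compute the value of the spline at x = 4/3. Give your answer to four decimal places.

-3.2188

With M_i denoting the second derivative at x_i, h_i = 2, 1, 3, and Δ_i = (y_(i+1) − y_i)/h_i = -3/2, 3, 1/3:
  2·M_0 + 6·M_1 + 1·M_2 = 6(Δ_1 - Δ_0) = 27
  1·M_1 + 8·M_2 + 3·M_3 = 6(Δ_2 - Δ_1) = -16
Natural end conditions: M_0 = M_3 = 0.
Forward elimination and back-substitution give M_0 = 0, M_1 = 232/47, M_2 = -123/47, M_3 = 0.
On [0, 2], S(x) = 0 - 887/282·x + 0·x² + 58/141·x³.
With x = 4/3: S(4/3) = -12254/3807.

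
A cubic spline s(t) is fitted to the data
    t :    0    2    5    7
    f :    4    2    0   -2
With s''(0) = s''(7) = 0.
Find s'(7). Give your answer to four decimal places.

-1.0952

With σ_i denoting the second derivative at x_i, h_i = 2, 3, 2, and Δ_i = (y_(i+1) − y_i)/h_i = -1, -2/3, -1:
  2·σ_0 + 10·σ_1 + 3·σ_2 = 6(Δ_1 - Δ_0) = 2
  3·σ_1 + 10·σ_2 + 2·σ_3 = 6(Δ_2 - Δ_1) = -2
Natural end conditions: σ_0 = σ_3 = 0.
Solving the tridiagonal system: σ_0 = 0, σ_1 = 2/7, σ_2 = -2/7, σ_3 = 0.
On [5, 7], s'(t) = b_2 + 2c_2·(t - 5) + 3d_2·(t - 5)² with b_2 = Δ_2 - h_2(2σ_2 + σ_3)/6 = -17/21, c_2 = σ_2/2 = -1/7, d_2 = (σ_3 - σ_2)/(6h_2) = 1/42. So s'(7) = -23/21.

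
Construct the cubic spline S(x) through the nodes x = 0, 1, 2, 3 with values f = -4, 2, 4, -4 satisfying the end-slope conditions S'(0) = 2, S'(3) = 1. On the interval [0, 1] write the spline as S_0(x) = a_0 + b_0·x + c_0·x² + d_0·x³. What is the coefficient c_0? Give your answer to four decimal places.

6.8667

Let σ_i = S''(x_i). Step sizes h_i = 1, 1, 1; slopes of the chords Δ_i = (y_(i+1) - y_i)/h_i = 6, 2, -8.
  1·σ_0 + 4·σ_1 + 1·σ_2 = 6(Δ_1 - Δ_0) = -24
  1·σ_1 + 4·σ_2 + 1·σ_3 = 6(Δ_2 - Δ_1) = -60
Clamped end conditions give two more equations: 2h_0·σ_0 + h_0·σ_1 = 6(Δ_0 - S'(0)) = 24 and h_2·σ_2 + 2h_2·σ_3 = 6(S'(3) - Δ_2) = 54.
Solving the tridiagonal system: σ_0 = 206/15, σ_1 = -52/15, σ_2 = -358/15, σ_3 = 584/15.
On [0, 1], with S_0(x) = a_0 + b_0·x + c_0·x² + d_0·x³: c_0 = σ_0/2 = 103/15, d_0 = (σ_1 - σ_0)/(6h_0) = -43/15, b_0 = Δ_0 - h_0(2σ_0 + σ_1)/6 = 2.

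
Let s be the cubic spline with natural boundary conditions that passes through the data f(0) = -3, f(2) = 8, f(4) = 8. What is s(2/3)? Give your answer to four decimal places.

1.4815

Put M_i = s'' at the i-th knot. Here h = (2, 2) and Δ = (11/2, 0), so the interior equations h_(i-1)·M_(i-1) + 2(h_(i-1)+h_i)·M_i + h_i·M_(i+1) = 6(Δ_i − Δ_(i-1)) read
  2·M_0 + 8·M_1 + 2·M_2 = 6(Δ_1 - Δ_0) = -33
Natural end conditions: M_0 = M_2 = 0.
Solving the tridiagonal system: M_0 = 0, M_1 = -33/8, M_2 = 0.
On [0, 2], s(x) = -3 + 55/8·x + 0·x² - 11/32·x³.
With x = 2/3: s(2/3) = 40/27.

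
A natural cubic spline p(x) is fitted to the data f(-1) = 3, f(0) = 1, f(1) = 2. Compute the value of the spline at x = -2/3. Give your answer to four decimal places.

Write M_i for p''(x_i). With h_i = 1, 1 and divided differences Δ_i = -2, 1, the continuity of p' gives the tridiagonal system
  1·M_0 + 4·M_1 + 1·M_2 = 6(Δ_1 - Δ_0) = 18
Natural end conditions: M_0 = M_2 = 0.
Forward elimination and back-substitution give M_0 = 0, M_1 = 9/2, M_2 = 0.
On [-1, 0], p(x) = 3 - 11/4·(x + 1) + 0·(x + 1)² + 3/4·(x + 1)³.
With (x + 1) = 1/3: p(-2/3) = 19/9.

2.1111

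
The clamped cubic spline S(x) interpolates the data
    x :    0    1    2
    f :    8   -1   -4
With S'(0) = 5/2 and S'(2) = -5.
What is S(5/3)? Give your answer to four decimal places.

Put m_i = S'' at the i-th knot. Here h = (1, 1) and Δ = (-9, -3), so the interior equations h_(i-1)·m_(i-1) + 2(h_(i-1)+h_i)·m_i + h_i·m_(i+1) = 6(Δ_i − Δ_(i-1)) read
  1·m_0 + 4·m_1 + 1·m_2 = 6(Δ_1 - Δ_0) = 36
Clamped end conditions give two more equations: 2h_0·m_0 + h_0·m_1 = 6(Δ_0 - S'(0)) = -69 and h_1·m_1 + 2h_1·m_2 = 6(S'(2) - Δ_1) = -12.
Hence m_0 = -189/4, m_1 = 51/2, m_2 = -75/4.
On [1, 2], S(x) = -1 - 67/8·(x - 1) + 51/4·(x - 1)² - 59/8·(x - 1)³.
With (x - 1) = 2/3: S(5/3) = -335/108.

-3.1019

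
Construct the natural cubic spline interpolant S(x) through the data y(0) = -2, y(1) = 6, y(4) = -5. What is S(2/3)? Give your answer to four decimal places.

3.8735

Write m_i for S''(x_i). With h_i = 1, 3 and divided differences Δ_i = 8, -11/3, the continuity of S' gives the tridiagonal system
  1·m_0 + 8·m_1 + 3·m_2 = 6(Δ_1 - Δ_0) = -70
Natural end conditions: m_0 = m_2 = 0.
Forward elimination and back-substitution give m_0 = 0, m_1 = -35/4, m_2 = 0.
On [0, 1], S(x) = -2 + 227/24·x + 0·x² - 35/24·x³.
With x = 2/3: S(2/3) = 1255/324.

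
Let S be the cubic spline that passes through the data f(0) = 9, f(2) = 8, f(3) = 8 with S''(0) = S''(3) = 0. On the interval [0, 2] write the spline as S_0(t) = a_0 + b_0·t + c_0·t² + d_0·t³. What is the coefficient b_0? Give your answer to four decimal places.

-0.6667

Put σ_i = S'' at the i-th knot. Here h = (2, 1) and Δ = (-1/2, 0), so the interior equations h_(i-1)·σ_(i-1) + 2(h_(i-1)+h_i)·σ_i + h_i·σ_(i+1) = 6(Δ_i − Δ_(i-1)) read
  2·σ_0 + 6·σ_1 + 1·σ_2 = 6(Δ_1 - Δ_0) = 3
Natural end conditions: σ_0 = σ_2 = 0.
Solving: σ_0 = 0, σ_1 = 1/2, σ_2 = 0.
On [0, 2], with S_0(t) = a_0 + b_0·t + c_0·t² + d_0·t³: c_0 = σ_0/2 = 0, d_0 = (σ_1 - σ_0)/(6h_0) = 1/24, b_0 = Δ_0 - h_0(2σ_0 + σ_1)/6 = -2/3.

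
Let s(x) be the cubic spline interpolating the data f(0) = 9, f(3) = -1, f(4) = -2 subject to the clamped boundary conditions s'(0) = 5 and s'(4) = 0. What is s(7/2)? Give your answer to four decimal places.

With M_i denoting the second derivative at x_i, h_i = 3, 1, and Δ_i = (y_(i+1) − y_i)/h_i = -10/3, -1:
  3·M_0 + 8·M_1 + 1·M_2 = 6(Δ_1 - Δ_0) = 14
Clamped end conditions give two more equations: 2h_0·M_0 + h_0·M_1 = 6(Δ_0 - s'(0)) = -50 and h_1·M_1 + 2h_1·M_2 = 6(s'(4) - Δ_1) = 6.
Forward elimination and back-substitution give M_0 = -34/3, M_1 = 6, M_2 = 0.
On [3, 4], s(x) = -1 - 3·(x - 3) + 3·(x - 3)² - 1·(x - 3)³.
With (x - 3) = 1/2: s(7/2) = -15/8.

-1.8750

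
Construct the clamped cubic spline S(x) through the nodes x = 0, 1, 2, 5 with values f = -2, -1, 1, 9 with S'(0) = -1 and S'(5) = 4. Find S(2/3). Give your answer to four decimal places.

-1.6296

Let M_i = S''(x_i). Step sizes h_i = 1, 1, 3; slopes of the chords Δ_i = (y_(i+1) - y_i)/h_i = 1, 2, 8/3.
  1·M_0 + 4·M_1 + 1·M_2 = 6(Δ_1 - Δ_0) = 6
  1·M_1 + 8·M_2 + 3·M_3 = 6(Δ_2 - Δ_1) = 4
Clamped end conditions give two more equations: 2h_0·M_0 + h_0·M_1 = 6(Δ_0 - S'(0)) = 12 and h_2·M_2 + 2h_2·M_3 = 6(S'(5) - Δ_2) = 8.
Forward elimination and back-substitution give M_0 = 6, M_1 = 0, M_2 = 0, M_3 = 4/3.
On [0, 1], S(x) = -2 - 1·x + 3·x² - 1·x³.
With x = 2/3: S(2/3) = -44/27.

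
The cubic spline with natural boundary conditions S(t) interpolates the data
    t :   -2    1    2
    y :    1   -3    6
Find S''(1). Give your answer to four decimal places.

7.7500

With m_i denoting the second derivative at x_i, h_i = 3, 1, and Δ_i = (y_(i+1) − y_i)/h_i = -4/3, 9:
  3·m_0 + 8·m_1 + 1·m_2 = 6(Δ_1 - Δ_0) = 62
Natural end conditions: m_0 = m_2 = 0.
Hence m_0 = 0, m_1 = 31/4, m_2 = 0.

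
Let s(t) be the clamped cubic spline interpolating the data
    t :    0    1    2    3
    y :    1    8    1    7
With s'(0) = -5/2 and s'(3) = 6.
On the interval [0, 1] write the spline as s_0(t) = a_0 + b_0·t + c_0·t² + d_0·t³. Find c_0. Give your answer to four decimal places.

Write m_i for s''(x_i). With h_i = 1, 1, 1 and divided differences Δ_i = 7, -7, 6, the continuity of s' gives the tridiagonal system
  1·m_0 + 4·m_1 + 1·m_2 = 6(Δ_1 - Δ_0) = -84
  1·m_1 + 4·m_2 + 1·m_3 = 6(Δ_2 - Δ_1) = 78
Clamped end conditions give two more equations: 2h_0·m_0 + h_0·m_1 = 6(Δ_0 - s'(0)) = 57 and h_2·m_2 + 2h_2·m_3 = 6(s'(3) - Δ_2) = 0.
Hence m_0 = 742/15, m_1 = -629/15, m_2 = 514/15, m_3 = -257/15.
On [0, 1], with s_0(t) = a_0 + b_0·t + c_0·t² + d_0·t³: c_0 = m_0/2 = 371/15, d_0 = (m_1 - m_0)/(6h_0) = -457/30, b_0 = Δ_0 - h_0(2m_0 + m_1)/6 = -5/2.

24.7333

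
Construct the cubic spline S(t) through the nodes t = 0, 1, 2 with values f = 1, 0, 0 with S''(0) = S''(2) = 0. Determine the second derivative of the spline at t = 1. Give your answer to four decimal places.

1.5000

Put σ_i = S'' at the i-th knot. Here h = (1, 1) and Δ = (-1, 0), so the interior equations h_(i-1)·σ_(i-1) + 2(h_(i-1)+h_i)·σ_i + h_i·σ_(i+1) = 6(Δ_i − Δ_(i-1)) read
  1·σ_0 + 4·σ_1 + 1·σ_2 = 6(Δ_1 - Δ_0) = 6
Natural end conditions: σ_0 = σ_2 = 0.
Forward elimination and back-substitution give σ_0 = 0, σ_1 = 3/2, σ_2 = 0.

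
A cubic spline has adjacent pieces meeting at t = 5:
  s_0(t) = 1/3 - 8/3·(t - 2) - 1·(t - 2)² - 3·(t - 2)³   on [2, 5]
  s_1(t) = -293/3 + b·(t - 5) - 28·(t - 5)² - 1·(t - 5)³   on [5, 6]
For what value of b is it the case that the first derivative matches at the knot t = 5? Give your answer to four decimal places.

-89.6667

s_0'(t) = -8/3 - 2·(t - 2) - 9·(t - 2)², so s_0'(5) = -269/3. On the right, s_1'(5) = b, so b = -269/3.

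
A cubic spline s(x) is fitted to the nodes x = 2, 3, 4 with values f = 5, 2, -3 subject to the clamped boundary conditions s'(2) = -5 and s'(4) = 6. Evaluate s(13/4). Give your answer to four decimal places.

0.0586

Put σ_i = s'' at the i-th knot. Here h = (1, 1) and Δ = (-3, -5), so the interior equations h_(i-1)·σ_(i-1) + 2(h_(i-1)+h_i)·σ_i + h_i·σ_(i+1) = 6(Δ_i − Δ_(i-1)) read
  1·σ_0 + 4·σ_1 + 1·σ_2 = 6(Δ_1 - Δ_0) = -12
Clamped end conditions give two more equations: 2h_0·σ_0 + h_0·σ_1 = 6(Δ_0 - s'(2)) = 12 and h_1·σ_1 + 2h_1·σ_2 = 6(s'(4) - Δ_1) = 66.
Solving the tridiagonal system: σ_0 = 29/2, σ_1 = -17, σ_2 = 83/2.
On [3, 4], s(x) = 2 - 25/4·(x - 3) - 17/2·(x - 3)² + 39/4·(x - 3)³.
With (x - 3) = 1/4: s(13/4) = 15/256.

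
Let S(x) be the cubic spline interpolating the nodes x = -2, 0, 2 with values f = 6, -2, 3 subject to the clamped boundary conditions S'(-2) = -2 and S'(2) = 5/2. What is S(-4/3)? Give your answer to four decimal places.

3.5185

Let m_i = S''(x_i). Step sizes h_i = 2, 2; slopes of the chords Δ_i = (y_(i+1) - y_i)/h_i = -4, 5/2.
  2·m_0 + 8·m_1 + 2·m_2 = 6(Δ_1 - Δ_0) = 39
Clamped end conditions give two more equations: 2h_0·m_0 + h_0·m_1 = 6(Δ_0 - S'(-2)) = -12 and h_1·m_1 + 2h_1·m_2 = 6(S'(2) - Δ_1) = 0.
Solving: m_0 = -27/4, m_1 = 15/2, m_2 = -15/4.
On [-2, 0], S(x) = 6 - 2·(x + 2) - 27/8·(x + 2)² + 19/16·(x + 2)³.
With (x + 2) = 2/3: S(-4/3) = 95/27.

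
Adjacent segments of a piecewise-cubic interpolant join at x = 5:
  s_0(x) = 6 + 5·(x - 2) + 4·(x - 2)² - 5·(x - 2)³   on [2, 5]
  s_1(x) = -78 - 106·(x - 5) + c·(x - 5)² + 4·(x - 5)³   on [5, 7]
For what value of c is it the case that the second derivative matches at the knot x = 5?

-41

s_0''(x) = 8 - 30·(x - 2), so s_0''(5) = -82. On the right, s_1''(5) = 2c, so c = -41.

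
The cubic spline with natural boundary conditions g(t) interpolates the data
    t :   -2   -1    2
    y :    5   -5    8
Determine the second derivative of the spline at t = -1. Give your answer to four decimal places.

10.7500

Let m_i = g''(x_i). Step sizes h_i = 1, 3; slopes of the chords Δ_i = (y_(i+1) - y_i)/h_i = -10, 13/3.
  1·m_0 + 8·m_1 + 3·m_2 = 6(Δ_1 - Δ_0) = 86
Natural end conditions: m_0 = m_2 = 0.
Forward elimination and back-substitution give m_0 = 0, m_1 = 43/4, m_2 = 0.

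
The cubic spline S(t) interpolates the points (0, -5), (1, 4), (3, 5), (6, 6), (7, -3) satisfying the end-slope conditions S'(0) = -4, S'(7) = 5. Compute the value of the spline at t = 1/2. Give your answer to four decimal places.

-2.3263

Write m_i for S''(x_i). With h_i = 1, 2, 3, 1 and divided differences Δ_i = 9, 1/2, 1/3, -9, the continuity of S' gives the tridiagonal system
  1·m_0 + 6·m_1 + 2·m_2 = 6(Δ_1 - Δ_0) = -51
  2·m_1 + 10·m_2 + 3·m_3 = 6(Δ_2 - Δ_1) = -1
  3·m_2 + 8·m_3 + 1·m_4 = 6(Δ_3 - Δ_2) = -56
Clamped end conditions give two more equations: 2h_0·m_0 + h_0·m_1 = 6(Δ_0 - S'(0)) = 78 and h_3·m_3 + 2h_3·m_4 = 6(S'(7) - Δ_3) = 84.
Solving the tridiagonal system: m_0 = 10829/222, m_1 = -2171/111, m_2 = 3901/444, m_3 = -1227/74, m_4 = 7443/148.
On [0, 1], S(t) = -5 - 4·t + 10829/444·t² - 5057/444·t³.
With t = 1/2: S(1/2) = -8263/3552.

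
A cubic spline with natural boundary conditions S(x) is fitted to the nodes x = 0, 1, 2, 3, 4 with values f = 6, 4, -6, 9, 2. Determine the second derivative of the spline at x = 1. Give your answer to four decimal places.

-25.9286

With m_i denoting the second derivative at x_i, h_i = 1, 1, 1, 1, and Δ_i = (y_(i+1) − y_i)/h_i = -2, -10, 15, -7:
  1·m_0 + 4·m_1 + 1·m_2 = 6(Δ_1 - Δ_0) = -48
  1·m_1 + 4·m_2 + 1·m_3 = 6(Δ_2 - Δ_1) = 150
  1·m_2 + 4·m_3 + 1·m_4 = 6(Δ_3 - Δ_2) = -132
Natural end conditions: m_0 = m_4 = 0.
Solving the tridiagonal system: m_0 = 0, m_1 = -363/14, m_2 = 390/7, m_3 = -657/14, m_4 = 0.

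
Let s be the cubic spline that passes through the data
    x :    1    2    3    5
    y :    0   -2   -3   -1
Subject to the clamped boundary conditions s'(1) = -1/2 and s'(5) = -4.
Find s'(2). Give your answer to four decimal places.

-2.3636

Let M_i = s''(x_i). Step sizes h_i = 1, 1, 2; slopes of the chords Δ_i = (y_(i+1) - y_i)/h_i = -2, -1, 1.
  1·M_0 + 4·M_1 + 1·M_2 = 6(Δ_1 - Δ_0) = 6
  1·M_1 + 6·M_2 + 2·M_3 = 6(Δ_2 - Δ_1) = 12
Clamped end conditions give two more equations: 2h_0·M_0 + h_0·M_1 = 6(Δ_0 - s'(1)) = -9 and h_2·M_2 + 2h_2·M_3 = 6(s'(5) - Δ_2) = -30.
Forward elimination and back-substitution give M_0 = -58/11, M_1 = 17/11, M_2 = 56/11, M_3 = -221/22.
On [2, 3], s'(x) = b_1 + 2c_1·(x - 2) + 3d_1·(x - 2)² with b_1 = Δ_1 - h_1(2M_1 + M_2)/6 = -26/11, c_1 = M_1/2 = 17/22, d_1 = (M_2 - M_1)/(6h_1) = 13/22. So s'(2) = -26/11.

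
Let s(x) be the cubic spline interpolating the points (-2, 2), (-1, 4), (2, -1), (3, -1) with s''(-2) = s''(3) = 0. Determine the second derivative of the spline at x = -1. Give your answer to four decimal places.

-3.7455

Put M_i = s'' at the i-th knot. Here h = (1, 3, 1) and Δ = (2, -5/3, 0), so the interior equations h_(i-1)·M_(i-1) + 2(h_(i-1)+h_i)·M_i + h_i·M_(i+1) = 6(Δ_i − Δ_(i-1)) read
  1·M_0 + 8·M_1 + 3·M_2 = 6(Δ_1 - Δ_0) = -22
  3·M_1 + 8·M_2 + 1·M_3 = 6(Δ_2 - Δ_1) = 10
Natural end conditions: M_0 = M_3 = 0.
Forward elimination and back-substitution give M_0 = 0, M_1 = -206/55, M_2 = 146/55, M_3 = 0.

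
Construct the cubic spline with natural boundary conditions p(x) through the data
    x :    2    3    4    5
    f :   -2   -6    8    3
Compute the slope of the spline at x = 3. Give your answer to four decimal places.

8.1333

With M_i denoting the second derivative at x_i, h_i = 1, 1, 1, and Δ_i = (y_(i+1) − y_i)/h_i = -4, 14, -5:
  1·M_0 + 4·M_1 + 1·M_2 = 6(Δ_1 - Δ_0) = 108
  1·M_1 + 4·M_2 + 1·M_3 = 6(Δ_2 - Δ_1) = -114
Natural end conditions: M_0 = M_3 = 0.
Forward elimination and back-substitution give M_0 = 0, M_1 = 182/5, M_2 = -188/5, M_3 = 0.
On [3, 4], p'(x) = b_1 + 2c_1·(x - 3) + 3d_1·(x - 3)² with b_1 = Δ_1 - h_1(2M_1 + M_2)/6 = 122/15, c_1 = M_1/2 = 91/5, d_1 = (M_2 - M_1)/(6h_1) = -37/3. So p'(3) = 122/15.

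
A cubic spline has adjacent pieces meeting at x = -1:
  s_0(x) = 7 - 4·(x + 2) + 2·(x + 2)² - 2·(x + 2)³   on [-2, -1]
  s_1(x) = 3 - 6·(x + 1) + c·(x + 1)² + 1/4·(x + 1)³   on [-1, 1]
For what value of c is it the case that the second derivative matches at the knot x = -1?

-4

s_0''(x) = 4 - 12·(x + 2), so s_0''(-1) = -8. On the right, s_1''(-1) = 2c, so c = -4.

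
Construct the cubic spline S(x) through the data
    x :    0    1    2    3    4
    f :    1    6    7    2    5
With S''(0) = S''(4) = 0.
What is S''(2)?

-12

Put σ_i = S'' at the i-th knot. Here h = (1, 1, 1, 1) and Δ = (5, 1, -5, 3), so the interior equations h_(i-1)·σ_(i-1) + 2(h_(i-1)+h_i)·σ_i + h_i·σ_(i+1) = 6(Δ_i − Δ_(i-1)) read
  1·σ_0 + 4·σ_1 + 1·σ_2 = 6(Δ_1 - Δ_0) = -24
  1·σ_1 + 4·σ_2 + 1·σ_3 = 6(Δ_2 - Δ_1) = -36
  1·σ_2 + 4·σ_3 + 1·σ_4 = 6(Δ_3 - Δ_2) = 48
Natural end conditions: σ_0 = σ_4 = 0.
Hence σ_0 = 0, σ_1 = -3, σ_2 = -12, σ_3 = 15, σ_4 = 0.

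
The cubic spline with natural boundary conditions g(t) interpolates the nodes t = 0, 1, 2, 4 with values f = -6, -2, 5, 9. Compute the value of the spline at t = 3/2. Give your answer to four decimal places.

Let M_i = g''(x_i). Step sizes h_i = 1, 1, 2; slopes of the chords Δ_i = (y_(i+1) - y_i)/h_i = 4, 7, 2.
  1·M_0 + 4·M_1 + 1·M_2 = 6(Δ_1 - Δ_0) = 18
  1·M_1 + 6·M_2 + 2·M_3 = 6(Δ_2 - Δ_1) = -30
Natural end conditions: M_0 = M_3 = 0.
Hence M_0 = 0, M_1 = 6, M_2 = -6, M_3 = 0.
On [1, 2], g(t) = -2 + 6·(t - 1) + 3·(t - 1)² - 2·(t - 1)³.
With (t - 1) = 1/2: g(3/2) = 3/2.

1.5000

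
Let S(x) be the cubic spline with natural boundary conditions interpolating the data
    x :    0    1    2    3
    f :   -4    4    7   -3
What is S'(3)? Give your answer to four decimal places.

Write m_i for S''(x_i). With h_i = 1, 1, 1 and divided differences Δ_i = 8, 3, -10, the continuity of S' gives the tridiagonal system
  1·m_0 + 4·m_1 + 1·m_2 = 6(Δ_1 - Δ_0) = -30
  1·m_1 + 4·m_2 + 1·m_3 = 6(Δ_2 - Δ_1) = -78
Natural end conditions: m_0 = m_3 = 0.
Hence m_0 = 0, m_1 = -14/5, m_2 = -94/5, m_3 = 0.
On [2, 3], S'(x) = b_2 + 2c_2·(x - 2) + 3d_2·(x - 2)² with b_2 = Δ_2 - h_2(2m_2 + m_3)/6 = -56/15, c_2 = m_2/2 = -47/5, d_2 = (m_3 - m_2)/(6h_2) = 47/15. So S'(3) = -197/15.

-13.1333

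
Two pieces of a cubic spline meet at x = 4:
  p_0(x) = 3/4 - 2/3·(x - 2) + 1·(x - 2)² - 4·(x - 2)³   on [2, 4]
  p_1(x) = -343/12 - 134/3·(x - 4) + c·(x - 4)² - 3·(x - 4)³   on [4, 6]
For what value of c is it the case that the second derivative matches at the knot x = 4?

-23

p_0''(x) = 2 - 24·(x - 2), so p_0''(4) = -46. On the right, p_1''(4) = 2c, so c = -23.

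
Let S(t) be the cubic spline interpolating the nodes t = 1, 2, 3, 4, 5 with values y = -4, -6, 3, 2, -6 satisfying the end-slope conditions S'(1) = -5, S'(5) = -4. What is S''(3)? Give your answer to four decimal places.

Write M_i for S''(x_i). With h_i = 1, 1, 1, 1 and divided differences Δ_i = -2, 9, -1, -8, the continuity of S' gives the tridiagonal system
  1·M_0 + 4·M_1 + 1·M_2 = 6(Δ_1 - Δ_0) = 66
  1·M_1 + 4·M_2 + 1·M_3 = 6(Δ_2 - Δ_1) = -60
  1·M_2 + 4·M_3 + 1·M_4 = 6(Δ_3 - Δ_2) = -42
Clamped end conditions give two more equations: 2h_0·M_0 + h_0·M_1 = 6(Δ_0 - S'(1)) = 18 and h_3·M_3 + 2h_3·M_4 = 6(S'(5) - Δ_3) = 24.
Solving: M_0 = -47/28, M_1 = 299/14, M_2 = -71/4, M_3 = -145/14, M_4 = 481/28.

-17.7500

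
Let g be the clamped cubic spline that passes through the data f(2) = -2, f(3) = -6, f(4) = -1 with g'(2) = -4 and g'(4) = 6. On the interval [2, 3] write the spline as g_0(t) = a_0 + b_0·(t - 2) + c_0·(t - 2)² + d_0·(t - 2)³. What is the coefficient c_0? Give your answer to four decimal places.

With M_i denoting the second derivative at x_i, h_i = 1, 1, and Δ_i = (y_(i+1) − y_i)/h_i = -4, 5:
  1·M_0 + 4·M_1 + 1·M_2 = 6(Δ_1 - Δ_0) = 54
Clamped end conditions give two more equations: 2h_0·M_0 + h_0·M_1 = 6(Δ_0 - g'(2)) = 0 and h_1·M_1 + 2h_1·M_2 = 6(g'(4) - Δ_1) = 6.
Forward elimination and back-substitution give M_0 = -17/2, M_1 = 17, M_2 = -11/2.
On [2, 3], with g_0(t) = a_0 + b_0·(t - 2) + c_0·(t - 2)² + d_0·(t - 2)³: c_0 = M_0/2 = -17/4, d_0 = (M_1 - M_0)/(6h_0) = 17/4, b_0 = Δ_0 - h_0(2M_0 + M_1)/6 = -4.

-4.2500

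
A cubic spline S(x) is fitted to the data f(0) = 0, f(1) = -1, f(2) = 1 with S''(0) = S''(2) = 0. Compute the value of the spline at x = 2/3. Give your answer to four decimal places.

Let M_i = S''(x_i). Step sizes h_i = 1, 1; slopes of the chords Δ_i = (y_(i+1) - y_i)/h_i = -1, 2.
  1·M_0 + 4·M_1 + 1·M_2 = 6(Δ_1 - Δ_0) = 18
Natural end conditions: M_0 = M_2 = 0.
Solving the tridiagonal system: M_0 = 0, M_1 = 9/2, M_2 = 0.
On [0, 1], S(x) = 0 - 7/4·x + 0·x² + 3/4·x³.
With x = 2/3: S(2/3) = -17/18.

-0.9444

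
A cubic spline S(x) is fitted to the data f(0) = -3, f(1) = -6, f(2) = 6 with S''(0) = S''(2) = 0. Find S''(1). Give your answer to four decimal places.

Write M_i for S''(x_i). With h_i = 1, 1 and divided differences Δ_i = -3, 12, the continuity of S' gives the tridiagonal system
  1·M_0 + 4·M_1 + 1·M_2 = 6(Δ_1 - Δ_0) = 90
Natural end conditions: M_0 = M_2 = 0.
Solving: M_0 = 0, M_1 = 45/2, M_2 = 0.

22.5000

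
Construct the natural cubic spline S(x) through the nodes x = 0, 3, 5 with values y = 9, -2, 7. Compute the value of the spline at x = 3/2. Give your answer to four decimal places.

0.7438

With σ_i denoting the second derivative at x_i, h_i = 3, 2, and Δ_i = (y_(i+1) − y_i)/h_i = -11/3, 9/2:
  3·σ_0 + 10·σ_1 + 2·σ_2 = 6(Δ_1 - Δ_0) = 49
Natural end conditions: σ_0 = σ_2 = 0.
Solving the tridiagonal system: σ_0 = 0, σ_1 = 49/10, σ_2 = 0.
On [0, 3], S(x) = 9 - 367/60·x + 0·x² + 49/180·x³.
With x = 3/2: S(3/2) = 119/160.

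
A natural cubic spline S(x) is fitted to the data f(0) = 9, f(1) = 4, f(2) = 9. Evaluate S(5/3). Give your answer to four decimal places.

6.5926

With σ_i denoting the second derivative at x_i, h_i = 1, 1, and Δ_i = (y_(i+1) − y_i)/h_i = -5, 5:
  1·σ_0 + 4·σ_1 + 1·σ_2 = 6(Δ_1 - Δ_0) = 60
Natural end conditions: σ_0 = σ_2 = 0.
Solving the tridiagonal system: σ_0 = 0, σ_1 = 15, σ_2 = 0.
On [1, 2], S(x) = 4 + 0·(x - 1) + 15/2·(x - 1)² - 5/2·(x - 1)³.
With (x - 1) = 2/3: S(5/3) = 178/27.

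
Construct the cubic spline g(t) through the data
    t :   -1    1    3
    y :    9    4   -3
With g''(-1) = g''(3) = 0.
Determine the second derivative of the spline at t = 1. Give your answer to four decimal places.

Let M_i = g''(x_i). Step sizes h_i = 2, 2; slopes of the chords Δ_i = (y_(i+1) - y_i)/h_i = -5/2, -7/2.
  2·M_0 + 8·M_1 + 2·M_2 = 6(Δ_1 - Δ_0) = -6
Natural end conditions: M_0 = M_2 = 0.
Hence M_0 = 0, M_1 = -3/4, M_2 = 0.

-0.7500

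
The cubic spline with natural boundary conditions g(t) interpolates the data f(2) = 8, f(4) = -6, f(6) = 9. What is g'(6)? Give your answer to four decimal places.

With M_i denoting the second derivative at x_i, h_i = 2, 2, and Δ_i = (y_(i+1) − y_i)/h_i = -7, 15/2:
  2·M_0 + 8·M_1 + 2·M_2 = 6(Δ_1 - Δ_0) = 87
Natural end conditions: M_0 = M_2 = 0.
Solving: M_0 = 0, M_1 = 87/8, M_2 = 0.
On [4, 6], g'(t) = b_1 + 2c_1·(t - 4) + 3d_1·(t - 4)² with b_1 = Δ_1 - h_1(2M_1 + M_2)/6 = 1/4, c_1 = M_1/2 = 87/16, d_1 = (M_2 - M_1)/(6h_1) = -29/32. So g'(6) = 89/8.

11.1250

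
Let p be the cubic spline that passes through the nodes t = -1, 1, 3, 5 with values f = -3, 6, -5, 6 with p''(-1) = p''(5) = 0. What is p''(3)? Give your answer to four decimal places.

10.8000

Put M_i = p'' at the i-th knot. Here h = (2, 2, 2) and Δ = (9/2, -11/2, 11/2), so the interior equations h_(i-1)·M_(i-1) + 2(h_(i-1)+h_i)·M_i + h_i·M_(i+1) = 6(Δ_i − Δ_(i-1)) read
  2·M_0 + 8·M_1 + 2·M_2 = 6(Δ_1 - Δ_0) = -60
  2·M_1 + 8·M_2 + 2·M_3 = 6(Δ_2 - Δ_1) = 66
Natural end conditions: M_0 = M_3 = 0.
Solving the tridiagonal system: M_0 = 0, M_1 = -51/5, M_2 = 54/5, M_3 = 0.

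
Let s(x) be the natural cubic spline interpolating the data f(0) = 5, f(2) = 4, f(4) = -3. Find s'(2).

-2

Put m_i = s'' at the i-th knot. Here h = (2, 2) and Δ = (-1/2, -7/2), so the interior equations h_(i-1)·m_(i-1) + 2(h_(i-1)+h_i)·m_i + h_i·m_(i+1) = 6(Δ_i − Δ_(i-1)) read
  2·m_0 + 8·m_1 + 2·m_2 = 6(Δ_1 - Δ_0) = -18
Natural end conditions: m_0 = m_2 = 0.
Solving the tridiagonal system: m_0 = 0, m_1 = -9/4, m_2 = 0.
On [2, 4], s'(x) = b_1 + 2c_1·(x - 2) + 3d_1·(x - 2)² with b_1 = Δ_1 - h_1(2m_1 + m_2)/6 = -2, c_1 = m_1/2 = -9/8, d_1 = (m_2 - m_1)/(6h_1) = 3/16. So s'(2) = -2.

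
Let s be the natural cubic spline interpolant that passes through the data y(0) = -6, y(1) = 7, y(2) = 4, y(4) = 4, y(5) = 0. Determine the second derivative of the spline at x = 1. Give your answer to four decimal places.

Write σ_i for s''(x_i). With h_i = 1, 1, 2, 1 and divided differences Δ_i = 13, -3, 0, -4, the continuity of s' gives the tridiagonal system
  1·σ_0 + 4·σ_1 + 1·σ_2 = 6(Δ_1 - Δ_0) = -96
  1·σ_1 + 6·σ_2 + 2·σ_3 = 6(Δ_2 - Δ_1) = 18
  2·σ_2 + 6·σ_3 + 1·σ_4 = 6(Δ_3 - Δ_2) = -24
Natural end conditions: σ_0 = σ_4 = 0.
Solving the tridiagonal system: σ_0 = 0, σ_1 = -1614/61, σ_2 = 600/61, σ_3 = -444/61, σ_4 = 0.

-26.4590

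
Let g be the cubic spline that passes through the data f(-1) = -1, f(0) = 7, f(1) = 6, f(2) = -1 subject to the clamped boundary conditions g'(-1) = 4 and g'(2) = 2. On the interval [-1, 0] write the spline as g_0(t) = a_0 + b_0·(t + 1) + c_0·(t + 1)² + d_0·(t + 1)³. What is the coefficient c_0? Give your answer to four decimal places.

Write M_i for g''(x_i). With h_i = 1, 1, 1 and divided differences Δ_i = 8, -1, -7, the continuity of g' gives the tridiagonal system
  1·M_0 + 4·M_1 + 1·M_2 = 6(Δ_1 - Δ_0) = -54
  1·M_1 + 4·M_2 + 1·M_3 = 6(Δ_2 - Δ_1) = -36
Clamped end conditions give two more equations: 2h_0·M_0 + h_0·M_1 = 6(Δ_0 - g'(-1)) = 24 and h_2·M_2 + 2h_2·M_3 = 6(g'(2) - Δ_2) = 54.
Solving the tridiagonal system: M_0 = 292/15, M_1 = -224/15, M_2 = -206/15, M_3 = 508/15.
On [-1, 0], with g_0(t) = a_0 + b_0·(t + 1) + c_0·(t + 1)² + d_0·(t + 1)³: c_0 = M_0/2 = 146/15, d_0 = (M_1 - M_0)/(6h_0) = -86/15, b_0 = Δ_0 - h_0(2M_0 + M_1)/6 = 4.

9.7333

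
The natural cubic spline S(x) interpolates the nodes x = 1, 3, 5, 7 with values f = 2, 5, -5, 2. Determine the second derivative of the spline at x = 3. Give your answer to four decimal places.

-6.9000

Let σ_i = S''(x_i). Step sizes h_i = 2, 2, 2; slopes of the chords Δ_i = (y_(i+1) - y_i)/h_i = 3/2, -5, 7/2.
  2·σ_0 + 8·σ_1 + 2·σ_2 = 6(Δ_1 - Δ_0) = -39
  2·σ_1 + 8·σ_2 + 2·σ_3 = 6(Δ_2 - Δ_1) = 51
Natural end conditions: σ_0 = σ_3 = 0.
Hence σ_0 = 0, σ_1 = -69/10, σ_2 = 81/10, σ_3 = 0.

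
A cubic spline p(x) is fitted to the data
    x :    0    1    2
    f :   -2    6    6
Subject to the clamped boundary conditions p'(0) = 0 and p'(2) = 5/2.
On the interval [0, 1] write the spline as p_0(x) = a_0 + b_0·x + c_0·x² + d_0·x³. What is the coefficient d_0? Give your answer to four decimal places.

Put m_i = p'' at the i-th knot. Here h = (1, 1) and Δ = (8, 0), so the interior equations h_(i-1)·m_(i-1) + 2(h_(i-1)+h_i)·m_i + h_i·m_(i+1) = 6(Δ_i − Δ_(i-1)) read
  1·m_0 + 4·m_1 + 1·m_2 = 6(Δ_1 - Δ_0) = -48
Clamped end conditions give two more equations: 2h_0·m_0 + h_0·m_1 = 6(Δ_0 - p'(0)) = 48 and h_1·m_1 + 2h_1·m_2 = 6(p'(2) - Δ_1) = 15.
Hence m_0 = 149/4, m_1 = -53/2, m_2 = 83/4.
On [0, 1], with p_0(x) = a_0 + b_0·x + c_0·x² + d_0·x³: c_0 = m_0/2 = 149/8, d_0 = (m_1 - m_0)/(6h_0) = -85/8, b_0 = Δ_0 - h_0(2m_0 + m_1)/6 = 0.

-10.6250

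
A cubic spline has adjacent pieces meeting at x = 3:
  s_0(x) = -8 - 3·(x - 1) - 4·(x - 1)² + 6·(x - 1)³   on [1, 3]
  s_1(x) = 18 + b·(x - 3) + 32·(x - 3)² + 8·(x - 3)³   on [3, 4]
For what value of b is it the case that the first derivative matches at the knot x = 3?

53

s_0'(x) = -3 - 8·(x - 1) + 18·(x - 1)², so s_0'(3) = 53. On the right, s_1'(3) = b, so b = 53.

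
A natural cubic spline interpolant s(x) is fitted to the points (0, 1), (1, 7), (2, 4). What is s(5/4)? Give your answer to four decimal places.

6.9883

Let M_i = s''(x_i). Step sizes h_i = 1, 1; slopes of the chords Δ_i = (y_(i+1) - y_i)/h_i = 6, -3.
  1·M_0 + 4·M_1 + 1·M_2 = 6(Δ_1 - Δ_0) = -54
Natural end conditions: M_0 = M_2 = 0.
Solving: M_0 = 0, M_1 = -27/2, M_2 = 0.
On [1, 2], s(x) = 7 + 3/2·(x - 1) - 27/4·(x - 1)² + 9/4·(x - 1)³.
With (x - 1) = 1/4: s(5/4) = 1789/256.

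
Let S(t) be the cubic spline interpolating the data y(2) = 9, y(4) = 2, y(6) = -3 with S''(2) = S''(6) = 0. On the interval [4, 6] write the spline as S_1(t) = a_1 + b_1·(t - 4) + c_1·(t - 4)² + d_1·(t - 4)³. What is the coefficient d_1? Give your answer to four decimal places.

Let σ_i = S''(x_i). Step sizes h_i = 2, 2; slopes of the chords Δ_i = (y_(i+1) - y_i)/h_i = -7/2, -5/2.
  2·σ_0 + 8·σ_1 + 2·σ_2 = 6(Δ_1 - Δ_0) = 6
Natural end conditions: σ_0 = σ_2 = 0.
Forward elimination and back-substitution give σ_0 = 0, σ_1 = 3/4, σ_2 = 0.
On [4, 6], with S_1(t) = a_1 + b_1·(t - 4) + c_1·(t - 4)² + d_1·(t - 4)³: c_1 = σ_1/2 = 3/8, d_1 = (σ_2 - σ_1)/(6h_1) = -1/16, b_1 = Δ_1 - h_1(2σ_1 + σ_2)/6 = -3.

-0.0625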